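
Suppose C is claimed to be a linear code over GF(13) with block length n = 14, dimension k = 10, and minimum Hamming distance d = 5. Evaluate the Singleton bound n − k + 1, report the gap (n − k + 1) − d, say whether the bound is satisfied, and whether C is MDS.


Singleton RHS = n − k + 1 = 5, slack = 0, bound satisfied, MDS.

Singleton bound: d ≤ n − k + 1.
Here n = 14, k = 10, so n − k + 1 = 5.
Given d = 5, check d ≤ 5: YES.
Slack = (n − k + 1) − d = 0.
The code is MDS (slack = 0).
Description: the claimed parameters are [14, 10, 5]_13; such a code would be MDS (meets Singleton bound).


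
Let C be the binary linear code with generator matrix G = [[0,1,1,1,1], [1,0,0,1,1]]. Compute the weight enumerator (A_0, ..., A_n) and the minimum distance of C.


Weight distribution: A_0 = 1, A_3 = 2, A_4 = 1. Minimum distance d = 3.

Enumerate all 2^2 = 4 messages m ∈ F_2^2.
For each, compute codeword c = mG in F_2^5, then tally its weight.
  m = 00 → c = 00000, weight = 0.
  m = 10 → c = 01111, weight = 4.
  m = 01 → c = 10011, weight = 3.
  m = 11 → c = 11100, weight = 3.
Tally weights:
  weight 0: 1 codewords.
  weight 3: 2 codewords.
  weight 4: 1 codewords.
Minimum distance d = smallest w > 0 with A_w > 0 = 3.
Sanity: Σ A_w = 4 = 2^2 = 4 ✓.


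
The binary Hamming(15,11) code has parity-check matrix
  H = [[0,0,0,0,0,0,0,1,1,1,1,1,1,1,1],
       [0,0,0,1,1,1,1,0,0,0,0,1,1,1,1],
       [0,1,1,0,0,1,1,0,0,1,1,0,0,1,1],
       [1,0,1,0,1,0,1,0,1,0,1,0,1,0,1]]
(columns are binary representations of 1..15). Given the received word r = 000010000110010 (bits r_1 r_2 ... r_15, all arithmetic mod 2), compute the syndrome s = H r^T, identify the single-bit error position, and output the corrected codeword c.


s = (1, 0, 1, 0)^T, error position = 10, corrected codeword c = 000010000010010

Compute s = H r^T mod 2 one row at a time:
  s_1 = 0 + 0 + 1 + 1 + 0 + 0 + 1 + 0 = 3 ≡ 1 (mod 2).
  s_2 = 0 + 1 + 0 + 0 + 0 + 0 + 1 + 0 = 2 ≡ 0 (mod 2).
  s_3 = 0 + 0 + 0 + 0 + 1 + 1 + 1 + 0 = 3 ≡ 1 (mod 2).
  s_4 = 0 + 0 + 1 + 0 + 0 + 1 + 0 + 0 = 2 ≡ 0 (mod 2).
s = (1, 0, 1, 0)^T — this equals column 10 of H (binary 1010), so error is at position 10.
Correct: flip bit 10 of r = 000010000110010 to get c = 000010000010010.


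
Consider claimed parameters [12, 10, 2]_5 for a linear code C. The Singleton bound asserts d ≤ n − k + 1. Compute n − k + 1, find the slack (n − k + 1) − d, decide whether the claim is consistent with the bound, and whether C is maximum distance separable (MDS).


Singleton RHS = n − k + 1 = 3, slack = 1, bound satisfied, not MDS.

Singleton bound: d ≤ n − k + 1.
Here n = 12, k = 10, so n − k + 1 = 3.
Given d = 2, check d ≤ 3: YES.
Slack = (n − k + 1) − d = 1.
The code is NOT MDS (slack = 1 > 0).
Description: the claimed parameters are [12, 10, 2]_5; such a code would be non-MDS.


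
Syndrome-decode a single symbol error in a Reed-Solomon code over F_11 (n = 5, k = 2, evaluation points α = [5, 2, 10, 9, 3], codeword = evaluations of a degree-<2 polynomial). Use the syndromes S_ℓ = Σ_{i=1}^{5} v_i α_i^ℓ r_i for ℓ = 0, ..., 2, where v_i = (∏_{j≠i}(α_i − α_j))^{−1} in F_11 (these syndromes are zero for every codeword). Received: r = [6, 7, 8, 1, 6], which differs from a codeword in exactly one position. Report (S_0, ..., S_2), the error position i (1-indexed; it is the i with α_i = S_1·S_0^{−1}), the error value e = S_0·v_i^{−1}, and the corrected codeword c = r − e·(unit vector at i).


S = (9, 5, 4), error at position 5, error magnitude e = 3, c = [6, 7, 8, 1, 3].

Step 1: column multipliers v_i = (∏_{j≠i}(α_i − α_j))^{−1} mod 11.
  i = 1 (α = 5): (5−2)(5−10)(5−9)(5−3) = 3·(−5)·(−4)·2 = 120 ≡ 10, so v_1 = 10^{−1} = 10 (mod 11).
  i = 2 (α = 2): (2−5)(2−10)(2−9)(2−3) = (−3)·(−8)·(−7)·(−1) = 168 ≡ 3, so v_2 = 3^{−1} = 4 (mod 11).
  i = 3 (α = 10): (10−5)(10−2)(10−9)(10−3) = 5·8·1·7 = 280 ≡ 5, so v_3 = 5^{−1} = 9 (mod 11).
  i = 4 (α = 9): (9−5)(9−2)(9−10)(9−3) = 4·7·(−1)·6 = −168 ≡ 8, so v_4 = 8^{−1} = 7 (mod 11).
  i = 5 (α = 3): (3−5)(3−2)(3−10)(3−9) = (−2)·1·(−7)·(−6) = −84 ≡ 4, so v_5 = 4^{−1} = 3 (mod 11).
  v = [10, 4, 9, 7, 3].
Step 2: syndromes of r = [6, 7, 8, 1, 6] (all sums mod 11).
  S_0 = Σ v_i r_i = 10·6 + 4·7 + 9·8 + 7·1 + 3·6 = 185 ≡ 9.
  S_1 = Σ v_i α_i r_i = 10·5·6 + 4·2·7 + 9·10·8 + 7·9·1 + 3·3·6 = 1193 ≡ 5.
  α_i^2 mod 11 = [3, 4, 1, 4, 9].
  S_2 = Σ v_i α_i^2 r_i = 10·3·6 + 4·4·7 + 9·1·8 + 7·4·1 + 3·9·6 = 554 ≡ 4.
  S = (9, 5, 4) ≠ 0, so r is not a codeword (an error is present).
Step 3: locate the error. For a single error e at position i, S_ℓ = v_i·e·α_i^ℓ, so α_err = S_1/S_0.
  S_0^{−1} = 9^{−1} = 5 (mod 11), so α_err = 5·5 = 25 ≡ 3 = α_5. Error position i = 5.
  Consistency check: S_2/S_1 = 4·9 = 36 ≡ 3 = α_err ✓ (single-error assumption holds).
Step 4: error magnitude e = S_0/v_5 = S_0·∏_{j≠5}(α_5 − α_j) = 9·4 = 36 ≡ 3 (mod 11).
Step 5: correct position 5: c_5 = r_5 − e = 6 − 3 ≡ 3 (mod 11). Hence c = [6, 7, 8, 1, 3].
  Check: interpolating c through the α_i gives m(x) = 4 + 7·x (degree < 2) with m(α_i) = c_i for every i, so c is indeed a codeword.


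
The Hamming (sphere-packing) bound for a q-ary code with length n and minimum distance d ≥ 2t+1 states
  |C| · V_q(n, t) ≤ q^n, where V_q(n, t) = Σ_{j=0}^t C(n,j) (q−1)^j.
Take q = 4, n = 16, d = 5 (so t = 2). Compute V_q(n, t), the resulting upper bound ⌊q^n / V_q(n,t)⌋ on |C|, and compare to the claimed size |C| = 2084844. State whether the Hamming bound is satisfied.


V_q(n, t) = 1129, q^n = 4294967296, Hamming bound = 3804222, |C| = 2084844 ≤ bound (satisfied).

Step 1: Compute V_q(n, t) = Σ_{j=0}^2 C(n, j) (q−1)^j.
  j = 0: C(16,0)·(3)^0 = 1·1 = 1.
  j = 1: C(16,1)·(3)^1 = 16·3 = 48.
  j = 2: C(16,2)·(3)^2 = 120·9 = 1080.
  V_q(n, t) = 1 + 48 + 1080 = 1129.
Step 2: q^n = 4^16 = 4294967296.
Step 3: Hamming bound ⌊q^n / V_q(n,t)⌋ = ⌊4294967296/1129⌋ = 3804222.
Step 4: Compare |C| = 2084844 to 3804222: satisfied.
The claimed |C| lies below the Hamming bound.


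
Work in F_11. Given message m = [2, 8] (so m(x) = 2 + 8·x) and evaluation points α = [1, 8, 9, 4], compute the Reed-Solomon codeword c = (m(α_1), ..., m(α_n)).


c = [10, 0, 8, 1]

Message polynomial: m(x) = 2 + 8·x (mod 11).
For each evaluation point α_i, compute m(α_i) mod 11:
  α_1 = 1: Horner steps 8 → 10, so m(1) = 10.
  α_2 = 8: Horner steps 8 → 0, so m(8) = 0.
  α_3 = 9: Horner steps 8 → 8, so m(9) = 8.
  α_4 = 4: Horner steps 8 → 1, so m(4) = 1.
Codeword c = [10, 0, 8, 1] ∈ F_11^4.


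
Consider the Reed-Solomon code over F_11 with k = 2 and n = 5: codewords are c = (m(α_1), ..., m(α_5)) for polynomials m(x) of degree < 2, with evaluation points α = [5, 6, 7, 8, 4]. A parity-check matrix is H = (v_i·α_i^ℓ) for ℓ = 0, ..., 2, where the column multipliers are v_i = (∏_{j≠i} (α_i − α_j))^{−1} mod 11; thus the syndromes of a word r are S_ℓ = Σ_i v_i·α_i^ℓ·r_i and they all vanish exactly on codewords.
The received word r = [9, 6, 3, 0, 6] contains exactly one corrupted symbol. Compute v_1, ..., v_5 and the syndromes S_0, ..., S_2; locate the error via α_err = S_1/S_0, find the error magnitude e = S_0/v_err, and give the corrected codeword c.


S = (8, 10, 7), error at position 5, error magnitude e = 5, c = [9, 6, 3, 0, 1].

Step 1: column multipliers v_i = (∏_{j≠i}(α_i − α_j))^{−1} mod 11.
  i = 1 (α = 5): (5−6)(5−7)(5−8)(5−4) = (−1)·(−2)·(−3)·1 = −6 ≡ 5, so v_1 = 5^{−1} = 9 (mod 11).
  i = 2 (α = 6): (6−5)(6−7)(6−8)(6−4) = 1·(−1)·(−2)·2 = 4 ≡ 4, so v_2 = 4^{−1} = 3 (mod 11).
  i = 3 (α = 7): (7−5)(7−6)(7−8)(7−4) = 2·1·(−1)·3 = −6 ≡ 5, so v_3 = 5^{−1} = 9 (mod 11).
  i = 4 (α = 8): (8−5)(8−6)(8−7)(8−4) = 3·2·1·4 = 24 ≡ 2, so v_4 = 2^{−1} = 6 (mod 11).
  i = 5 (α = 4): (4−5)(4−6)(4−7)(4−8) = (−1)·(−2)·(−3)·(−4) = 24 ≡ 2, so v_5 = 2^{−1} = 6 (mod 11).
  v = [9, 3, 9, 6, 6].
Step 2: syndromes of r = [9, 6, 3, 0, 6] (all sums mod 11).
  S_0 = Σ v_i r_i = 9·9 + 3·6 + 9·3 + 6·0 + 6·6 = 162 ≡ 8.
  S_1 = Σ v_i α_i r_i = 9·5·9 + 3·6·6 + 9·7·3 + 6·8·0 + 6·4·6 = 846 ≡ 10.
  α_i^2 mod 11 = [3, 3, 5, 9, 5].
  S_2 = Σ v_i α_i^2 r_i = 9·3·9 + 3·3·6 + 9·5·3 + 6·9·0 + 6·5·6 = 612 ≡ 7.
  S = (8, 10, 7) ≠ 0, so r is not a codeword (an error is present).
Step 3: locate the error. For a single error e at position i, S_ℓ = v_i·e·α_i^ℓ, so α_err = S_1/S_0.
  S_0^{−1} = 8^{−1} = 7 (mod 11), so α_err = 10·7 = 70 ≡ 4 = α_5. Error position i = 5.
  Consistency check: S_2/S_1 = 7·10 = 70 ≡ 4 = α_err ✓ (single-error assumption holds).
Step 4: error magnitude e = S_0/v_5 = S_0·∏_{j≠5}(α_5 − α_j) = 8·2 = 16 ≡ 5 (mod 11).
Step 5: correct position 5: c_5 = r_5 − e = 6 − 5 ≡ 1 (mod 11). Hence c = [9, 6, 3, 0, 1].
  Check: interpolating c through the α_i gives m(x) = 2 + 8·x (degree < 2) with m(α_i) = c_i for every i, so c is indeed a codeword.


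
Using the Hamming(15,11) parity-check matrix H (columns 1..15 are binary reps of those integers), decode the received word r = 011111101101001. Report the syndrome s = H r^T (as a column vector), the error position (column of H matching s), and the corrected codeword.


s = (0, 0, 0, 1)^T, error position = 1, corrected codeword c = 111111101101001

Compute s = H r^T mod 2 one row at a time:
  s_1 = 0 + 1 + 1 + 0 + 1 + 0 + 0 + 1 = 4 ≡ 0 (mod 2).
  s_2 = 1 + 1 + 1 + 1 + 1 + 0 + 0 + 1 = 6 ≡ 0 (mod 2).
  s_3 = 1 + 1 + 1 + 1 + 1 + 0 + 0 + 1 = 6 ≡ 0 (mod 2).
  s_4 = 0 + 1 + 1 + 1 + 1 + 0 + 0 + 1 = 5 ≡ 1 (mod 2).
s = (0, 0, 0, 1)^T — this equals column 1 of H (binary 0001), so error is at position 1.
Correct: flip bit 1 of r = 011111101101001 to get c = 111111101101001.


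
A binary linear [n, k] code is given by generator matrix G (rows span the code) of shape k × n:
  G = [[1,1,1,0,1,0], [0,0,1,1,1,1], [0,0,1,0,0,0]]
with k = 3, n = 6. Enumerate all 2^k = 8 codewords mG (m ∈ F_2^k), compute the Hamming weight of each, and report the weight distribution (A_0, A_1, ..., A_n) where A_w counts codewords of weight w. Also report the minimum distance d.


Weight distribution: A_0 = 1, A_1 = 1, A_3 = 2, A_4 = 3, A_5 = 1. Minimum distance d = 1.

Enumerate all 2^3 = 8 messages m ∈ F_2^3.
For each, compute codeword c = mG in F_2^6, then tally its weight.
  m = 000 → c = 000000, weight = 0.
  m = 100 → c = 111010, weight = 4.
  m = 010 → c = 001111, weight = 4.
  m = 110 → c = 110101, weight = 4.
  m = 001 → c = 001000, weight = 1.
  m = 101 → c = 110010, weight = 3.
  m = 011 → c = 000111, weight = 3.
  m = 111 → c = 111101, weight = 5.
Tally weights:
  weight 0: 1 codewords.
  weight 1: 1 codewords.
  weight 3: 2 codewords.
  weight 4: 3 codewords.
  weight 5: 1 codewords.
Minimum distance d = smallest w > 0 with A_w > 0 = 1.
Sanity: Σ A_w = 8 = 2^3 = 8 ✓.


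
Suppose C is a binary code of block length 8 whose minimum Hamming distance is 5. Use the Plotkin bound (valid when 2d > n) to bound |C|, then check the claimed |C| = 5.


Plotkin bound M ≤ 4; given |C| = 5 > bound (violated).

Check applicability: 2d = 10, n = 8.
2d − n = 2 > 0, so Plotkin applies.
Compute d/(2d−n) = 5/2 ≈ 2.5000.
⌊d/(2d−n)⌋ = 2.
Plotkin bound: M ≤ 2·2 = 4.
Given |C| = 5, check: VIOLATED.
This |C| is above the Plotkin bound, so no binary code with n = 8, d = 5 and 5 codewords exists.


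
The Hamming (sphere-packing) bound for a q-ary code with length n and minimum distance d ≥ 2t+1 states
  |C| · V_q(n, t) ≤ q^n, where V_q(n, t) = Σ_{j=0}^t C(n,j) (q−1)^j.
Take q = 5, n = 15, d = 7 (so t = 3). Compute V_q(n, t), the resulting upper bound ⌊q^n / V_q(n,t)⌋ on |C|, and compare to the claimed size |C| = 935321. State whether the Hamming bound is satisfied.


V_q(n, t) = 30861, q^n = 30517578125, Hamming bound = 988871, |C| = 935321 ≤ bound (satisfied).

Step 1: Compute V_q(n, t) = Σ_{j=0}^3 C(n, j) (q−1)^j.
  j = 0: C(15,0)·(4)^0 = 1·1 = 1.
  j = 1: C(15,1)·(4)^1 = 15·4 = 60.
  j = 2: C(15,2)·(4)^2 = 105·16 = 1680.
  j = 3: C(15,3)·(4)^3 = 455·64 = 29120.
  V_q(n, t) = 1 + 60 + 1680 + 29120 = 30861.
Step 2: q^n = 5^15 = 30517578125.
Step 3: Hamming bound ⌊q^n / V_q(n,t)⌋ = ⌊30517578125/30861⌋ = 988871.
Step 4: Compare |C| = 935321 to 988871: satisfied.
The claimed |C| lies below the Hamming bound.


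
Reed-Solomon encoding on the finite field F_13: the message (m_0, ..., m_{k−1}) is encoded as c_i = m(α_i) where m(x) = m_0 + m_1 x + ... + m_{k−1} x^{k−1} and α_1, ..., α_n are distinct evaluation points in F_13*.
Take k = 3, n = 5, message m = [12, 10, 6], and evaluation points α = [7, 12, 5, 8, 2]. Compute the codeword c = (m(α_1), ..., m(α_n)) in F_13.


c = [12, 8, 4, 8, 4]

Message polynomial: m(x) = 12 + 10·x + 6·x^2 (mod 13).
For each evaluation point α_i, compute m(α_i) mod 13:
  α_1 = 7: Horner steps 6 → 0 → 12, so m(7) = 12.
  α_2 = 12: Horner steps 6 → 4 → 8, so m(12) = 8.
  α_3 = 5: Horner steps 6 → 1 → 4, so m(5) = 4.
  α_4 = 8: Horner steps 6 → 6 → 8, so m(8) = 8.
  α_5 = 2: Horner steps 6 → 9 → 4, so m(2) = 4.
Codeword c = [12, 8, 4, 8, 4] ∈ F_13^5.


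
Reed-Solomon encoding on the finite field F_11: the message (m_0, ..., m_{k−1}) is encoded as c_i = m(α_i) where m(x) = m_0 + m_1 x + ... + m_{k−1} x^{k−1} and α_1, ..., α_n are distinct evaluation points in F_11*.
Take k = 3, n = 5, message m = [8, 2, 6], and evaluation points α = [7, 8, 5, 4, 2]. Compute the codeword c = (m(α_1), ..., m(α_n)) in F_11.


c = [8, 1, 3, 2, 3]

Message polynomial: m(x) = 8 + 2·x + 6·x^2 (mod 11).
For each evaluation point α_i, compute m(α_i) mod 11:
  α_1 = 7: Horner steps 6 → 0 → 8, so m(7) = 8.
  α_2 = 8: Horner steps 6 → 6 → 1, so m(8) = 1.
  α_3 = 5: Horner steps 6 → 10 → 3, so m(5) = 3.
  α_4 = 4: Horner steps 6 → 4 → 2, so m(4) = 2.
  α_5 = 2: Horner steps 6 → 3 → 3, so m(2) = 3.
Codeword c = [8, 1, 3, 2, 3] ∈ F_11^5.


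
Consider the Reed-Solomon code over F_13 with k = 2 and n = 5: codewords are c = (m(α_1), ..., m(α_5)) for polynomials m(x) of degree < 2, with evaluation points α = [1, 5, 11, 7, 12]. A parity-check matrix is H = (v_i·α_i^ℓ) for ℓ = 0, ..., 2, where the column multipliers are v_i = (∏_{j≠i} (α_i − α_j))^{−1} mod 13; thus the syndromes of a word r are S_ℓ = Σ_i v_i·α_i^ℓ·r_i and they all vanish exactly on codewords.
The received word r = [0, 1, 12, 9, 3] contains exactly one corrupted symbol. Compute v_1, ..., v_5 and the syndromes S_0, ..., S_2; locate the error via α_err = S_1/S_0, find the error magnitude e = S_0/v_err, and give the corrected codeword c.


S = (2, 2, 2), error at position 1, error magnitude e = 2, c = [11, 1, 12, 9, 3].

Step 1: column multipliers v_i = (∏_{j≠i}(α_i − α_j))^{−1} mod 13.
  i = 1 (α = 1): (1−5)(1−11)(1−7)(1−12) = (−4)·(−10)·(−6)·(−11) = 2640 ≡ 1, so v_1 = 1^{−1} = 1 (mod 13).
  i = 2 (α = 5): (5−1)(5−11)(5−7)(5−12) = 4·(−6)·(−2)·(−7) = −336 ≡ 2, so v_2 = 2^{−1} = 7 (mod 13).
  i = 3 (α = 11): (11−1)(11−5)(11−7)(11−12) = 10·6·4·(−1) = −240 ≡ 7, so v_3 = 7^{−1} = 2 (mod 13).
  i = 4 (α = 7): (7−1)(7−5)(7−11)(7−12) = 6·2·(−4)·(−5) = 240 ≡ 6, so v_4 = 6^{−1} = 11 (mod 13).
  i = 5 (α = 12): (12−1)(12−5)(12−11)(12−7) = 11·7·1·5 = 385 ≡ 8, so v_5 = 8^{−1} = 5 (mod 13).
  v = [1, 7, 2, 11, 5].
Step 2: syndromes of r = [0, 1, 12, 9, 3] (all sums mod 13).
  S_0 = Σ v_i r_i = 1·0 + 7·1 + 2·12 + 11·9 + 5·3 = 145 ≡ 2.
  S_1 = Σ v_i α_i r_i = 1·1·0 + 7·5·1 + 2·11·12 + 11·7·9 + 5·12·3 = 1172 ≡ 2.
  α_i^2 mod 13 = [1, 12, 4, 10, 1].
  S_2 = Σ v_i α_i^2 r_i = 1·1·0 + 7·12·1 + 2·4·12 + 11·10·9 + 5·1·3 = 1185 ≡ 2.
  S = (2, 2, 2) ≠ 0, so r is not a codeword (an error is present).
Step 3: locate the error. For a single error e at position i, S_ℓ = v_i·e·α_i^ℓ, so α_err = S_1/S_0.
  S_0^{−1} = 2^{−1} = 7 (mod 13), so α_err = 2·7 = 14 ≡ 1 = α_1. Error position i = 1.
  Consistency check: S_2/S_1 = 2·7 = 14 ≡ 1 = α_err ✓ (single-error assumption holds).
Step 4: error magnitude e = S_0/v_1 = S_0·∏_{j≠1}(α_1 − α_j) = 2·1 = 2 ≡ 2 (mod 13).
Step 5: correct position 1: c_1 = r_1 − e = 0 − 2 ≡ 11 (mod 13). Hence c = [11, 1, 12, 9, 3].
  Check: interpolating c through the α_i gives m(x) = 7 + 4·x (degree < 2) with m(α_i) = c_i for every i, so c is indeed a codeword.


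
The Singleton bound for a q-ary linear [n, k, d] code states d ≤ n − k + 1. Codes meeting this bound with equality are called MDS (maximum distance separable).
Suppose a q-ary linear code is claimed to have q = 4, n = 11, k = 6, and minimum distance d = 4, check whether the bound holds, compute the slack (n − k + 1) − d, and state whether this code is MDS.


Singleton RHS = n − k + 1 = 6, slack = 2, bound satisfied, not MDS.

Singleton bound: d ≤ n − k + 1.
Here n = 11, k = 6, so n − k + 1 = 6.
Given d = 4, check d ≤ 6: YES.
Slack = (n − k + 1) − d = 2.
The code is NOT MDS (slack = 2 > 0).
Description: the claimed parameters are [11, 6, 4]_4; such a code would be non-MDS.


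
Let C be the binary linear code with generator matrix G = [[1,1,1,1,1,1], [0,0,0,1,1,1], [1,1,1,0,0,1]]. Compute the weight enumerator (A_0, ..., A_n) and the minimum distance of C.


Weight distribution: A_0 = 1, A_1 = 1, A_2 = 1, A_3 = 2, A_4 = 1, A_5 = 1, A_6 = 1. Minimum distance d = 1.

Enumerate all 2^3 = 8 messages m ∈ F_2^3.
For each, compute codeword c = mG in F_2^6, then tally its weight.
  m = 000 → c = 000000, weight = 0.
  m = 100 → c = 111111, weight = 6.
  m = 010 → c = 000111, weight = 3.
  m = 110 → c = 111000, weight = 3.
  m = 001 → c = 111001, weight = 4.
  m = 101 → c = 000110, weight = 2.
  m = 011 → c = 111110, weight = 5.
  m = 111 → c = 000001, weight = 1.
Tally weights:
  weight 0: 1 codewords.
  weight 1: 1 codewords.
  weight 2: 1 codewords.
  weight 3: 2 codewords.
  weight 4: 1 codewords.
  weight 5: 1 codewords.
  weight 6: 1 codewords.
Minimum distance d = smallest w > 0 with A_w > 0 = 1.
Sanity: Σ A_w = 8 = 2^3 = 8 ✓.


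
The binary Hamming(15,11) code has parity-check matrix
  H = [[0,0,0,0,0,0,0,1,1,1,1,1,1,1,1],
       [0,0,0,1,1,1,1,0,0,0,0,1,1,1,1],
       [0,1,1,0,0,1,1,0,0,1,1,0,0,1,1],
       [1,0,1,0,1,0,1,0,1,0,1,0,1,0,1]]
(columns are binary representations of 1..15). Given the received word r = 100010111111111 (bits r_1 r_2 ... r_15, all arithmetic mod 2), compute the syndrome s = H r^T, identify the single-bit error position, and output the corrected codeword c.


s = (0, 0, 1, 1)^T, error position = 3, corrected codeword c = 101010111111111

Compute s = H r^T mod 2 one row at a time:
  s_1 = 1 + 1 + 1 + 1 + 1 + 1 + 1 + 1 = 8 ≡ 0 (mod 2).
  s_2 = 0 + 1 + 0 + 1 + 1 + 1 + 1 + 1 = 6 ≡ 0 (mod 2).
  s_3 = 0 + 0 + 0 + 1 + 1 + 1 + 1 + 1 = 5 ≡ 1 (mod 2).
  s_4 = 1 + 0 + 1 + 1 + 1 + 1 + 1 + 1 = 7 ≡ 1 (mod 2).
s = (0, 0, 1, 1)^T — this equals column 3 of H (binary 0011), so error is at position 3.
Correct: flip bit 3 of r = 100010111111111 to get c = 101010111111111.


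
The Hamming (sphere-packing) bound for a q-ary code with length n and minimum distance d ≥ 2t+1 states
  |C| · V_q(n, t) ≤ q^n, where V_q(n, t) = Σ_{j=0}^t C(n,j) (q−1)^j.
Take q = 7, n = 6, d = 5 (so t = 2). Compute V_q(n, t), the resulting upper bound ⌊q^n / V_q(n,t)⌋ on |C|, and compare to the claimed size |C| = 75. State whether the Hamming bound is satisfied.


V_q(n, t) = 577, q^n = 117649, Hamming bound = 203, |C| = 75 ≤ bound (satisfied).

Step 1: Compute V_q(n, t) = Σ_{j=0}^2 C(n, j) (q−1)^j.
  j = 0: C(6,0)·(6)^0 = 1·1 = 1.
  j = 1: C(6,1)·(6)^1 = 6·6 = 36.
  j = 2: C(6,2)·(6)^2 = 15·36 = 540.
  V_q(n, t) = 1 + 36 + 540 = 577.
Step 2: q^n = 7^6 = 117649.
Step 3: Hamming bound ⌊q^n / V_q(n,t)⌋ = ⌊117649/577⌋ = 203.
Step 4: Compare |C| = 75 to 203: satisfied.
The claimed |C| lies below the Hamming bound.


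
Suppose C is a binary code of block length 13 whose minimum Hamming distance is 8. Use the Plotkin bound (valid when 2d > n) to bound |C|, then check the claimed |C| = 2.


Plotkin bound M ≤ 4; given |C| = 2 ≤ bound (satisfied).

Check applicability: 2d = 16, n = 13.
2d − n = 3 > 0, so Plotkin applies.
Compute d/(2d−n) = 8/3 ≈ 2.6667.
⌊d/(2d−n)⌋ = 2.
Plotkin bound: M ≤ 2·2 = 4.
Given |C| = 2, check: satisfied.
This |C| is below the Plotkin bound.


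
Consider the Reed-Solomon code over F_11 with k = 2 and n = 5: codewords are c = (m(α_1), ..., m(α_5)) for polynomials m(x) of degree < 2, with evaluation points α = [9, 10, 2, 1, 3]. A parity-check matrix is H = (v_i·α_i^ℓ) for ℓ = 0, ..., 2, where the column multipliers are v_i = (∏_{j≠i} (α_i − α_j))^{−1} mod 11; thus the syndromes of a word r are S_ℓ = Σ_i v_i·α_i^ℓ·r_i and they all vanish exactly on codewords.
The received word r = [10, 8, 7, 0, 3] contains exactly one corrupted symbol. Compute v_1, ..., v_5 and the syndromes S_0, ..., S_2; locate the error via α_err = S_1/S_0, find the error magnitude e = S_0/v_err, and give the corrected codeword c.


S = (4, 3, 5), error at position 1, error magnitude e = 9, c = [1, 8, 7, 0, 3].

Step 1: column multipliers v_i = (∏_{j≠i}(α_i − α_j))^{−1} mod 11.
  i = 1 (α = 9): (9−10)(9−2)(9−1)(9−3) = (−1)·7·8·6 = −336 ≡ 5, so v_1 = 5^{−1} = 9 (mod 11).
  i = 2 (α = 10): (10−9)(10−2)(10−1)(10−3) = 1·8·9·7 = 504 ≡ 9, so v_2 = 9^{−1} = 5 (mod 11).
  i = 3 (α = 2): (2−9)(2−10)(2−1)(2−3) = (−7)·(−8)·1·(−1) = −56 ≡ 10, so v_3 = 10^{−1} = 10 (mod 11).
  i = 4 (α = 1): (1−9)(1−10)(1−2)(1−3) = (−8)·(−9)·(−1)·(−2) = 144 ≡ 1, so v_4 = 1^{−1} = 1 (mod 11).
  i = 5 (α = 3): (3−9)(3−10)(3−2)(3−1) = (−6)·(−7)·1·2 = 84 ≡ 7, so v_5 = 7^{−1} = 8 (mod 11).
  v = [9, 5, 10, 1, 8].
Step 2: syndromes of r = [10, 8, 7, 0, 3] (all sums mod 11).
  S_0 = Σ v_i r_i = 9·10 + 5·8 + 10·7 + 1·0 + 8·3 = 224 ≡ 4.
  S_1 = Σ v_i α_i r_i = 9·9·10 + 5·10·8 + 10·2·7 + 1·1·0 + 8·3·3 = 1422 ≡ 3.
  α_i^2 mod 11 = [4, 1, 4, 1, 9].
  S_2 = Σ v_i α_i^2 r_i = 9·4·10 + 5·1·8 + 10·4·7 + 1·1·0 + 8·9·3 = 896 ≡ 5.
  S = (4, 3, 5) ≠ 0, so r is not a codeword (an error is present).
Step 3: locate the error. For a single error e at position i, S_ℓ = v_i·e·α_i^ℓ, so α_err = S_1/S_0.
  S_0^{−1} = 4^{−1} = 3 (mod 11), so α_err = 3·3 = 9 ≡ 9 = α_1. Error position i = 1.
  Consistency check: S_2/S_1 = 5·4 = 20 ≡ 9 = α_err ✓ (single-error assumption holds).
Step 4: error magnitude e = S_0/v_1 = S_0·∏_{j≠1}(α_1 − α_j) = 4·5 = 20 ≡ 9 (mod 11).
Step 5: correct position 1: c_1 = r_1 − e = 10 − 9 ≡ 1 (mod 11). Hence c = [1, 8, 7, 0, 3].
  Check: interpolating c through the α_i gives m(x) = 4 + 7·x (degree < 2) with m(α_i) = c_i for every i, so c is indeed a codeword.


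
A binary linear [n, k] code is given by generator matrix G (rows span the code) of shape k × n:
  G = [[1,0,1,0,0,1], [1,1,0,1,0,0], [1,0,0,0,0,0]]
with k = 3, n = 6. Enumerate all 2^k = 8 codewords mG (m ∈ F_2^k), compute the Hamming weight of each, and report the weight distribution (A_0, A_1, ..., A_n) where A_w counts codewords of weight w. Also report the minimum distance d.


Weight distribution: A_0 = 1, A_1 = 1, A_2 = 2, A_3 = 2, A_4 = 1, A_5 = 1. Minimum distance d = 1.

Enumerate all 2^3 = 8 messages m ∈ F_2^3.
For each, compute codeword c = mG in F_2^6, then tally its weight.
  m = 000 → c = 000000, weight = 0.
  m = 100 → c = 101001, weight = 3.
  m = 010 → c = 110100, weight = 3.
  m = 110 → c = 011101, weight = 4.
  m = 001 → c = 100000, weight = 1.
  m = 101 → c = 001001, weight = 2.
  m = 011 → c = 010100, weight = 2.
  m = 111 → c = 111101, weight = 5.
Tally weights:
  weight 0: 1 codewords.
  weight 1: 1 codewords.
  weight 2: 2 codewords.
  weight 3: 2 codewords.
  weight 4: 1 codewords.
  weight 5: 1 codewords.
Minimum distance d = smallest w > 0 with A_w > 0 = 1.
Sanity: Σ A_w = 8 = 2^3 = 8 ✓.


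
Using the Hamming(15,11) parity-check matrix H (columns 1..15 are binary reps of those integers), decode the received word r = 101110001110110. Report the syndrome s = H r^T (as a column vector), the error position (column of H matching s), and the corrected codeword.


s = (1, 0, 0, 0)^T, error position = 8, corrected codeword c = 101110011110110

Compute s = H r^T mod 2 one row at a time:
  s_1 = 0 + 1 + 1 + 1 + 0 + 1 + 1 + 0 = 5 ≡ 1 (mod 2).
  s_2 = 1 + 1 + 0 + 0 + 0 + 1 + 1 + 0 = 4 ≡ 0 (mod 2).
  s_3 = 0 + 1 + 0 + 0 + 1 + 1 + 1 + 0 = 4 ≡ 0 (mod 2).
  s_4 = 1 + 1 + 1 + 0 + 1 + 1 + 1 + 0 = 6 ≡ 0 (mod 2).
s = (1, 0, 0, 0)^T — this equals column 8 of H (binary 1000), so error is at position 8.
Correct: flip bit 8 of r = 101110001110110 to get c = 101110011110110.


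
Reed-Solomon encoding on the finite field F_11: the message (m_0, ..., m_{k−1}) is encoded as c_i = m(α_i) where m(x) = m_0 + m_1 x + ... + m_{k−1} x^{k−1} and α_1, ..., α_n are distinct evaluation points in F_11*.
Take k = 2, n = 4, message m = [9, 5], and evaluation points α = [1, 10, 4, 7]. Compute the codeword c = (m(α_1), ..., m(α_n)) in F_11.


c = [3, 4, 7, 0]

Message polynomial: m(x) = 9 + 5·x (mod 11).
For each evaluation point α_i, compute m(α_i) mod 11:
  α_1 = 1: Horner steps 5 → 3, so m(1) = 3.
  α_2 = 10: Horner steps 5 → 4, so m(10) = 4.
  α_3 = 4: Horner steps 5 → 7, so m(4) = 7.
  α_4 = 7: Horner steps 5 → 0, so m(7) = 0.
Codeword c = [3, 4, 7, 0] ∈ F_11^4.


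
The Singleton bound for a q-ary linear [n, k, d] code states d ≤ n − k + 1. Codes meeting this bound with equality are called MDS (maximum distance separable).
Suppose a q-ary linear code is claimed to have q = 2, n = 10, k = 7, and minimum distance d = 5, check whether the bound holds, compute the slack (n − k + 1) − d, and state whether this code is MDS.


Singleton RHS = n − k + 1 = 4, slack = -1, bound violated (no such code; not MDS).

Singleton bound: d ≤ n − k + 1.
Here n = 10, k = 7, so n − k + 1 = 4.
Given d = 5, check d ≤ 4: NO.
Slack = (n − k + 1) − d = -1.
The slack is negative: d = 5 exceeds n − k + 1 = 4 by 1, so the Singleton bound is violated and no linear [10, 7, 5]_2 code can exist. In particular it is not MDS (MDS requires d = n − k + 1 exactly).
Description: the claimed parameters are [10, 7, 5]_2; such a code would be impossible (violates the Singleton bound).


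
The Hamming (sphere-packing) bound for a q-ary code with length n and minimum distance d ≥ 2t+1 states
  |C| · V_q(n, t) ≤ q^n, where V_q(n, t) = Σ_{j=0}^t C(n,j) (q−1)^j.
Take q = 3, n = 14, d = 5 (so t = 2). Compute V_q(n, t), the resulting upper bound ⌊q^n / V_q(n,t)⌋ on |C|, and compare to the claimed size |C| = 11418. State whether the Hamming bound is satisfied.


V_q(n, t) = 393, q^n = 4782969, Hamming bound = 12170, |C| = 11418 ≤ bound (satisfied).

Step 1: Compute V_q(n, t) = Σ_{j=0}^2 C(n, j) (q−1)^j.
  j = 0: C(14,0)·(2)^0 = 1·1 = 1.
  j = 1: C(14,1)·(2)^1 = 14·2 = 28.
  j = 2: C(14,2)·(2)^2 = 91·4 = 364.
  V_q(n, t) = 1 + 28 + 364 = 393.
Step 2: q^n = 3^14 = 4782969.
Step 3: Hamming bound ⌊q^n / V_q(n,t)⌋ = ⌊4782969/393⌋ = 12170.
Step 4: Compare |C| = 11418 to 12170: satisfied.
The claimed |C| lies below the Hamming bound.


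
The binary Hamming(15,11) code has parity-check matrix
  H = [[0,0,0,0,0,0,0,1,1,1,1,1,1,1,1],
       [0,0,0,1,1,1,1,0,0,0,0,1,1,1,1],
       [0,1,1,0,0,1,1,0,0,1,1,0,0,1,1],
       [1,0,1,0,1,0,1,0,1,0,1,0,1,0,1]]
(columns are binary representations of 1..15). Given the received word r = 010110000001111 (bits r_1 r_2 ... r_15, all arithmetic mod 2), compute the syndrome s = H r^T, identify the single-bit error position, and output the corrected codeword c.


s = (0, 0, 1, 1)^T, error position = 3, corrected codeword c = 011110000001111

Compute s = H r^T mod 2 one row at a time:
  s_1 = 0 + 0 + 0 + 0 + 1 + 1 + 1 + 1 = 4 ≡ 0 (mod 2).
  s_2 = 1 + 1 + 0 + 0 + 1 + 1 + 1 + 1 = 6 ≡ 0 (mod 2).
  s_3 = 1 + 0 + 0 + 0 + 0 + 0 + 1 + 1 = 3 ≡ 1 (mod 2).
  s_4 = 0 + 0 + 1 + 0 + 0 + 0 + 1 + 1 = 3 ≡ 1 (mod 2).
s = (0, 0, 1, 1)^T — this equals column 3 of H (binary 0011), so error is at position 3.
Correct: flip bit 3 of r = 010110000001111 to get c = 011110000001111.


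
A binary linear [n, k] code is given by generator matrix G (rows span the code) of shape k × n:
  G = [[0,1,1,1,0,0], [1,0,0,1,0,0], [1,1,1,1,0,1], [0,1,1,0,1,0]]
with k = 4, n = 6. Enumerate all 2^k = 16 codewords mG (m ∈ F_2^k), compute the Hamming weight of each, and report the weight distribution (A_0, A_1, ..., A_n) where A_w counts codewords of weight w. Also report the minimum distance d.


Weight distribution: A_0 = 1, A_2 = 6, A_3 = 4, A_4 = 1, A_5 = 4. Minimum distance d = 2.

Enumerate all 2^4 = 16 messages m ∈ F_2^4.
For each, compute codeword c = mG in F_2^6, then tally its weight.
  m = 0000 → c = 000000, weight = 0.
  m = 1000 → c = 011100, weight = 3.
  m = 0100 → c = 100100, weight = 2.
  m = 1100 → c = 111000, weight = 3.
  m = 0010 → c = 111101, weight = 5.
  m = 1010 → c = 100001, weight = 2.
  m = 0110 → c = 011001, weight = 3.
  m = 1110 → c = 000101, weight = 2.
  m = 0001 → c = 011010, weight = 3.
  m = 1001 → c = 000110, weight = 2.
  m = 0101 → c = 111110, weight = 5.
  m = 1101 → c = 100010, weight = 2.
  m = 0011 → c = 100111, weight = 4.
  m = 1011 → c = 111011, weight = 5.
  m = 0111 → c = 000011, weight = 2.
  m = 1111 → c = 011111, weight = 5.
Tally weights:
  weight 0: 1 codewords.
  weight 2: 6 codewords.
  weight 3: 4 codewords.
  weight 4: 1 codewords.
  weight 5: 4 codewords.
Minimum distance d = smallest w > 0 with A_w > 0 = 2.
Sanity: Σ A_w = 16 = 2^4 = 16 ✓.


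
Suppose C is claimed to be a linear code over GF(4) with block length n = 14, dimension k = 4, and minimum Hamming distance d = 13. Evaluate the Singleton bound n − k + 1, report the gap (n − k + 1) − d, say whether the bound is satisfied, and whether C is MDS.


Singleton RHS = n − k + 1 = 11, slack = -2, bound violated (no such code; not MDS).

Singleton bound: d ≤ n − k + 1.
Here n = 14, k = 4, so n − k + 1 = 11.
Given d = 13, check d ≤ 11: NO.
Slack = (n − k + 1) − d = -2.
The slack is negative: d = 13 exceeds n − k + 1 = 11 by 2, so the Singleton bound is violated and no linear [14, 4, 13]_4 code can exist. In particular it is not MDS (MDS requires d = n − k + 1 exactly).
Description: the claimed parameters are [14, 4, 13]_4; such a code would be impossible (violates the Singleton bound).


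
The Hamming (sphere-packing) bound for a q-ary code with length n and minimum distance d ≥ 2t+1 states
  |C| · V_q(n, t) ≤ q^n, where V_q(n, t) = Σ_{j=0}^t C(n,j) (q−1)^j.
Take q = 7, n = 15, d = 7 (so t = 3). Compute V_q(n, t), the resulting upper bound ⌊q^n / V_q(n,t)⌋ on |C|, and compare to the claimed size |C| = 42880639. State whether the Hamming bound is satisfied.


V_q(n, t) = 102151, q^n = 4747561509943, Hamming bound = 46475918, |C| = 42880639 ≤ bound (satisfied).

Step 1: Compute V_q(n, t) = Σ_{j=0}^3 C(n, j) (q−1)^j.
  j = 0: C(15,0)·(6)^0 = 1·1 = 1.
  j = 1: C(15,1)·(6)^1 = 15·6 = 90.
  j = 2: C(15,2)·(6)^2 = 105·36 = 3780.
  j = 3: C(15,3)·(6)^3 = 455·216 = 98280.
  V_q(n, t) = 1 + 90 + 3780 + 98280 = 102151.
Step 2: q^n = 7^15 = 4747561509943.
Step 3: Hamming bound ⌊q^n / V_q(n,t)⌋ = ⌊4747561509943/102151⌋ = 46475918.
Step 4: Compare |C| = 42880639 to 46475918: satisfied.
The claimed |C| lies below the Hamming bound.


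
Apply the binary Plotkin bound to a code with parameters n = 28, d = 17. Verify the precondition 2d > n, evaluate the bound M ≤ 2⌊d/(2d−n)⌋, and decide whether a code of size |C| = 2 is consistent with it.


Plotkin bound M ≤ 4; given |C| = 2 ≤ bound (satisfied).

Check applicability: 2d = 34, n = 28.
2d − n = 6 > 0, so Plotkin applies.
Compute d/(2d−n) = 17/6 ≈ 2.8333.
⌊d/(2d−n)⌋ = 2.
Plotkin bound: M ≤ 2·2 = 4.
Given |C| = 2, check: satisfied.
This |C| is below the Plotkin bound.


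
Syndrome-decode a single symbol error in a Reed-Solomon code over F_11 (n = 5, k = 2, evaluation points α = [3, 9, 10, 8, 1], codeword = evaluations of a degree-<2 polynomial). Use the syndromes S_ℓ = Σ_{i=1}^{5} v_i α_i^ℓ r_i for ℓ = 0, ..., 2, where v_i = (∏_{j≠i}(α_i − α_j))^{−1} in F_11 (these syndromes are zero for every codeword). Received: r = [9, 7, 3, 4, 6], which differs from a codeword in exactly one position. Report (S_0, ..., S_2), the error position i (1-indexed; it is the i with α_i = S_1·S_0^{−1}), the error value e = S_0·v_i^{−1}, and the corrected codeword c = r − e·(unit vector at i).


S = (1, 8, 9), error at position 4, error magnitude e = 4, c = [9, 7, 3, 0, 6].

Step 1: column multipliers v_i = (∏_{j≠i}(α_i − α_j))^{−1} mod 11.
  i = 1 (α = 3): (3−9)(3−10)(3−8)(3−1) = (−6)·(−7)·(−5)·2 = −420 ≡ 9, so v_1 = 9^{−1} = 5 (mod 11).
  i = 2 (α = 9): (9−3)(9−10)(9−8)(9−1) = 6·(−1)·1·8 = −48 ≡ 7, so v_2 = 7^{−1} = 8 (mod 11).
  i = 3 (α = 10): (10−3)(10−9)(10−8)(10−1) = 7·1·2·9 = 126 ≡ 5, so v_3 = 5^{−1} = 9 (mod 11).
  i = 4 (α = 8): (8−3)(8−9)(8−10)(8−1) = 5·(−1)·(−2)·7 = 70 ≡ 4, so v_4 = 4^{−1} = 3 (mod 11).
  i = 5 (α = 1): (1−3)(1−9)(1−10)(1−8) = (−2)·(−8)·(−9)·(−7) = 1008 ≡ 7, so v_5 = 7^{−1} = 8 (mod 11).
  v = [5, 8, 9, 3, 8].
Step 2: syndromes of r = [9, 7, 3, 4, 6] (all sums mod 11).
  S_0 = Σ v_i r_i = 5·9 + 8·7 + 9·3 + 3·4 + 8·6 = 188 ≡ 1.
  S_1 = Σ v_i α_i r_i = 5·3·9 + 8·9·7 + 9·10·3 + 3·8·4 + 8·1·6 = 1053 ≡ 8.
  α_i^2 mod 11 = [9, 4, 1, 9, 1].
  S_2 = Σ v_i α_i^2 r_i = 5·9·9 + 8·4·7 + 9·1·3 + 3·9·4 + 8·1·6 = 812 ≡ 9.
  S = (1, 8, 9) ≠ 0, so r is not a codeword (an error is present).
Step 3: locate the error. For a single error e at position i, S_ℓ = v_i·e·α_i^ℓ, so α_err = S_1/S_0.
  S_0^{−1} = 1^{−1} = 1 (mod 11), so α_err = 8·1 = 8 ≡ 8 = α_4. Error position i = 4.
  Consistency check: S_2/S_1 = 9·7 = 63 ≡ 8 = α_err ✓ (single-error assumption holds).
Step 4: error magnitude e = S_0/v_4 = S_0·∏_{j≠4}(α_4 − α_j) = 1·4 = 4 ≡ 4 (mod 11).
Step 5: correct position 4: c_4 = r_4 − e = 4 − 4 ≡ 0 (mod 11). Hence c = [9, 7, 3, 0, 6].
  Check: interpolating c through the α_i gives m(x) = 10 + 7·x (degree < 2) with m(α_i) = c_i for every i, so c is indeed a codeword.


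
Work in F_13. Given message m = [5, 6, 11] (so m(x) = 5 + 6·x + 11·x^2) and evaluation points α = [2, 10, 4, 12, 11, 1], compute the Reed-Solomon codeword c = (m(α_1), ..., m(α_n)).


c = [9, 8, 10, 10, 11, 9]

Message polynomial: m(x) = 5 + 6·x + 11·x^2 (mod 13).
For each evaluation point α_i, compute m(α_i) mod 13:
  α_1 = 2: Horner steps 11 → 2 → 9, so m(2) = 9.
  α_2 = 10: Horner steps 11 → 12 → 8, so m(10) = 8.
  α_3 = 4: Horner steps 11 → 11 → 10, so m(4) = 10.
  α_4 = 12: Horner steps 11 → 8 → 10, so m(12) = 10.
  α_5 = 11: Horner steps 11 → 10 → 11, so m(11) = 11.
  α_6 = 1: Horner steps 11 → 4 → 9, so m(1) = 9.
Codeword c = [9, 8, 10, 10, 11, 9] ∈ F_13^6.


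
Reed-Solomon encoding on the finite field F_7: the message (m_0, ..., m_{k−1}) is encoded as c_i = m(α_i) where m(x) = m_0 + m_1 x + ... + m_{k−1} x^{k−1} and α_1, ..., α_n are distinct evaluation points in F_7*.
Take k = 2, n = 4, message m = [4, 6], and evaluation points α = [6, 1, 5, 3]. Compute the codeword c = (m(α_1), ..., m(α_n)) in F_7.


c = [5, 3, 6, 1]

Message polynomial: m(x) = 4 + 6·x (mod 7).
For each evaluation point α_i, compute m(α_i) mod 7:
  α_1 = 6: Horner steps 6 → 5, so m(6) = 5.
  α_2 = 1: Horner steps 6 → 3, so m(1) = 3.
  α_3 = 5: Horner steps 6 → 6, so m(5) = 6.
  α_4 = 3: Horner steps 6 → 1, so m(3) = 1.
Codeword c = [5, 3, 6, 1] ∈ F_7^4.


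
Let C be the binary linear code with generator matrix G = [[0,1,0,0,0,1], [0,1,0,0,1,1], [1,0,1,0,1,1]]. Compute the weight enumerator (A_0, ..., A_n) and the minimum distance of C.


Weight distribution: A_0 = 1, A_1 = 1, A_2 = 1, A_3 = 3, A_4 = 2. Minimum distance d = 1.

Enumerate all 2^3 = 8 messages m ∈ F_2^3.
For each, compute codeword c = mG in F_2^6, then tally its weight.
  m = 000 → c = 000000, weight = 0.
  m = 100 → c = 010001, weight = 2.
  m = 010 → c = 010011, weight = 3.
  m = 110 → c = 000010, weight = 1.
  m = 001 → c = 101011, weight = 4.
  m = 101 → c = 111010, weight = 4.
  m = 011 → c = 111000, weight = 3.
  m = 111 → c = 101001, weight = 3.
Tally weights:
  weight 0: 1 codewords.
  weight 1: 1 codewords.
  weight 2: 1 codewords.
  weight 3: 3 codewords.
  weight 4: 2 codewords.
Minimum distance d = smallest w > 0 with A_w > 0 = 1.
Sanity: Σ A_w = 8 = 2^3 = 8 ✓.


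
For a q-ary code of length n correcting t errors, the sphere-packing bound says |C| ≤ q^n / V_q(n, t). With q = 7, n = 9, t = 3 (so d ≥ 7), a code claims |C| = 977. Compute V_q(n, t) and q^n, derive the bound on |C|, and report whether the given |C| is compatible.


V_q(n, t) = 19495, q^n = 40353607, Hamming bound = 2069, |C| = 977 ≤ bound (satisfied).

Step 1: Compute V_q(n, t) = Σ_{j=0}^3 C(n, j) (q−1)^j.
  j = 0: C(9,0)·(6)^0 = 1·1 = 1.
  j = 1: C(9,1)·(6)^1 = 9·6 = 54.
  j = 2: C(9,2)·(6)^2 = 36·36 = 1296.
  j = 3: C(9,3)·(6)^3 = 84·216 = 18144.
  V_q(n, t) = 1 + 54 + 1296 + 18144 = 19495.
Step 2: q^n = 7^9 = 40353607.
Step 3: Hamming bound ⌊q^n / V_q(n,t)⌋ = ⌊40353607/19495⌋ = 2069.
Step 4: Compare |C| = 977 to 2069: satisfied.
The claimed |C| lies below the Hamming bound.


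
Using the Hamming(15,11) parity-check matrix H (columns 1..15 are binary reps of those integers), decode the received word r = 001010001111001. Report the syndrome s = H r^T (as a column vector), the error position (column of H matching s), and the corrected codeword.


s = (1, 1, 0, 1)^T, error position = 13, corrected codeword c = 001010001111101

Compute s = H r^T mod 2 one row at a time:
  s_1 = 0 + 1 + 1 + 1 + 1 + 0 + 0 + 1 = 5 ≡ 1 (mod 2).
  s_2 = 0 + 1 + 0 + 0 + 1 + 0 + 0 + 1 = 3 ≡ 1 (mod 2).
  s_3 = 0 + 1 + 0 + 0 + 1 + 1 + 0 + 1 = 4 ≡ 0 (mod 2).
  s_4 = 0 + 1 + 1 + 0 + 1 + 1 + 0 + 1 = 5 ≡ 1 (mod 2).
s = (1, 1, 0, 1)^T — this equals column 13 of H (binary 1101), so error is at position 13.
Correct: flip bit 13 of r = 001010001111001 to get c = 001010001111101.


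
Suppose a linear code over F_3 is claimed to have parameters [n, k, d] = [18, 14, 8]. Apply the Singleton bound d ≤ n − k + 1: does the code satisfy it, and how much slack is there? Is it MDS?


Singleton RHS = n − k + 1 = 5, slack = -3, bound violated (no such code; not MDS).

Singleton bound: d ≤ n − k + 1.
Here n = 18, k = 14, so n − k + 1 = 5.
Given d = 8, check d ≤ 5: NO.
Slack = (n − k + 1) − d = -3.
The slack is negative: d = 8 exceeds n − k + 1 = 5 by 3, so the Singleton bound is violated and no linear [18, 14, 8]_3 code can exist. In particular it is not MDS (MDS requires d = n − k + 1 exactly).
Description: the claimed parameters are [18, 14, 8]_3; such a code would be impossible (violates the Singleton bound).


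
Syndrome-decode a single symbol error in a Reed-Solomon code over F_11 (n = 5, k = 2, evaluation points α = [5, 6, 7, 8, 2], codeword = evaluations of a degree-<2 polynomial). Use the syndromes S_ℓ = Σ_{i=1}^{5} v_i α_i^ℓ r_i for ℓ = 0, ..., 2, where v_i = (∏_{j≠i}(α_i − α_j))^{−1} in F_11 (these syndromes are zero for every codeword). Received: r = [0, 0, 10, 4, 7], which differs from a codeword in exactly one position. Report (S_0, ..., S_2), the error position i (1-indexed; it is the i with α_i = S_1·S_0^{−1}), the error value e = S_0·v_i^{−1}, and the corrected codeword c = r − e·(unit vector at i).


S = (9, 10, 5), error at position 2, error magnitude e = 6, c = [0, 5, 10, 4, 7].

Step 1: column multipliers v_i = (∏_{j≠i}(α_i − α_j))^{−1} mod 11.
  i = 1 (α = 5): (5−6)(5−7)(5−8)(5−2) = (−1)·(−2)·(−3)·3 = −18 ≡ 4, so v_1 = 4^{−1} = 3 (mod 11).
  i = 2 (α = 6): (6−5)(6−7)(6−8)(6−2) = 1·(−1)·(−2)·4 = 8 ≡ 8, so v_2 = 8^{−1} = 7 (mod 11).
  i = 3 (α = 7): (7−5)(7−6)(7−8)(7−2) = 2·1·(−1)·5 = −10 ≡ 1, so v_3 = 1^{−1} = 1 (mod 11).
  i = 4 (α = 8): (8−5)(8−6)(8−7)(8−2) = 3·2·1·6 = 36 ≡ 3, so v_4 = 3^{−1} = 4 (mod 11).
  i = 5 (α = 2): (2−5)(2−6)(2−7)(2−8) = (−3)·(−4)·(−5)·(−6) = 360 ≡ 8, so v_5 = 8^{−1} = 7 (mod 11).
  v = [3, 7, 1, 4, 7].
Step 2: syndromes of r = [0, 0, 10, 4, 7] (all sums mod 11).
  S_0 = Σ v_i r_i = 3·0 + 7·0 + 1·10 + 4·4 + 7·7 = 75 ≡ 9.
  S_1 = Σ v_i α_i r_i = 3·5·0 + 7·6·0 + 1·7·10 + 4·8·4 + 7·2·7 = 296 ≡ 10.
  α_i^2 mod 11 = [3, 3, 5, 9, 4].
  S_2 = Σ v_i α_i^2 r_i = 3·3·0 + 7·3·0 + 1·5·10 + 4·9·4 + 7·4·7 = 390 ≡ 5.
  S = (9, 10, 5) ≠ 0, so r is not a codeword (an error is present).
Step 3: locate the error. For a single error e at position i, S_ℓ = v_i·e·α_i^ℓ, so α_err = S_1/S_0.
  S_0^{−1} = 9^{−1} = 5 (mod 11), so α_err = 10·5 = 50 ≡ 6 = α_2. Error position i = 2.
  Consistency check: S_2/S_1 = 5·10 = 50 ≡ 6 = α_err ✓ (single-error assumption holds).
Step 4: error magnitude e = S_0/v_2 = S_0·∏_{j≠2}(α_2 − α_j) = 9·8 = 72 ≡ 6 (mod 11).
Step 5: correct position 2: c_2 = r_2 − e = 0 − 6 ≡ 5 (mod 11). Hence c = [0, 5, 10, 4, 7].
  Check: interpolating c through the α_i gives m(x) = 8 + 5·x (degree < 2) with m(α_i) = c_i for every i, so c is indeed a codeword.
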